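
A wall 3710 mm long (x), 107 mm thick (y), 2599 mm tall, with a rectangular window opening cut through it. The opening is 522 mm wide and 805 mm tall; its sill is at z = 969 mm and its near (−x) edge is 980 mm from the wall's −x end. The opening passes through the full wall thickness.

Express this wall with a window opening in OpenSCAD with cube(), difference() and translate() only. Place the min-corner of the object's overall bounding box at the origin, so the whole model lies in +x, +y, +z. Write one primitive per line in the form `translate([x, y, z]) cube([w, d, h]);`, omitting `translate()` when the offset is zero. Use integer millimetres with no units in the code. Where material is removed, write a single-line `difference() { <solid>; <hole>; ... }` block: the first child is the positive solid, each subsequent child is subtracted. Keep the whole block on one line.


difference() { cube([3710, 107, 2599]); translate([980, 0, 969]) cube([522, 107, 805]); }


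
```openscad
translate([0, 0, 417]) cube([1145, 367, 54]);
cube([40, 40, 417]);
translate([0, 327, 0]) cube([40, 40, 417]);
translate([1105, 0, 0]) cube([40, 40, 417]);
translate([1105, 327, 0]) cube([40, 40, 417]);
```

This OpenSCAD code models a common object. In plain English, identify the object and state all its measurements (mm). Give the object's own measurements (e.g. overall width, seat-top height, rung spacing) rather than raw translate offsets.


A long wooden bench with a 1145 mm (x) × 367 mm (y) seat, 54 mm thick, its top surface 471 mm above the floor. Four 40 mm square legs at the seat corners, flush with the edges, run from z = 0 to the seat underside.


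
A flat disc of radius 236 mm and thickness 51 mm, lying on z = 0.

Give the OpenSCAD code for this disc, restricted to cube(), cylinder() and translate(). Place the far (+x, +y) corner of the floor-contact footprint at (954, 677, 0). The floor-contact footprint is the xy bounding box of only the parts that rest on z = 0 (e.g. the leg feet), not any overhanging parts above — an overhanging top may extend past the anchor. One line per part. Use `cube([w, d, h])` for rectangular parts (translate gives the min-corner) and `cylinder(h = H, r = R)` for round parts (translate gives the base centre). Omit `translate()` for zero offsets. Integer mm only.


translate([718, 441, 0]) cylinder(h = 51, r = 236);


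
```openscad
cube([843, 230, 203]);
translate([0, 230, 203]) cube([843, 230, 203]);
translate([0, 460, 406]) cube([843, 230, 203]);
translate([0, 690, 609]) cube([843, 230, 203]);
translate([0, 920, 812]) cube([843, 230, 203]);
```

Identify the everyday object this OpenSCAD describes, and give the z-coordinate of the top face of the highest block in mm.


A staircase. The total rise is 1015 mm.

5 identical blocks, each offset up and back from the previous — a staircase. Each step is 203 mm tall and there are 5 of them, so the total rise is 5 × 203 = 1015 mm.


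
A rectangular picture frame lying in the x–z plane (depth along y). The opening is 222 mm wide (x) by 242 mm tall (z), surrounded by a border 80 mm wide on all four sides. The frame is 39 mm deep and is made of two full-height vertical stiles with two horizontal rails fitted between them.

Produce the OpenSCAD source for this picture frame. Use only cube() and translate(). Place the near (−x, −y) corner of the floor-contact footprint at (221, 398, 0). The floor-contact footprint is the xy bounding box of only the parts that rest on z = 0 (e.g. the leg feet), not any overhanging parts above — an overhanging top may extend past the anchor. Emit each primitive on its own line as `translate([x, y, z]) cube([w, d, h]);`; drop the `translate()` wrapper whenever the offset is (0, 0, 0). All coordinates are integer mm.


translate([221, 398, 0]) cube([80, 39, 402]);
translate([523, 398, 0]) cube([80, 39, 402]);
translate([301, 398, 0]) cube([222, 39, 80]);
translate([301, 398, 322]) cube([222, 39, 80]);


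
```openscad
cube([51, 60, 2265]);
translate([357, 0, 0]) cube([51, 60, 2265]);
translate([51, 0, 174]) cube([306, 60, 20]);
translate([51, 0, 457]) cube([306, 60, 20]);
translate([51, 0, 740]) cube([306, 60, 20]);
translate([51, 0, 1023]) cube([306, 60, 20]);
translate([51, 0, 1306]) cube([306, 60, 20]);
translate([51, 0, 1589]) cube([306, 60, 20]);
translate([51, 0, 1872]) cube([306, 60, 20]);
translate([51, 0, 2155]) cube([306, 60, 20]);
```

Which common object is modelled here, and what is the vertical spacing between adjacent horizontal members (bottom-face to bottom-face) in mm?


A ladder. The rung spacing is 283 mm.

Two tall 51×60 posts with 8 short bars between them — a ladder. Adjacent rungs sit at z = 174 and z = 457, so the spacing is 457 − 174 = 283 mm.


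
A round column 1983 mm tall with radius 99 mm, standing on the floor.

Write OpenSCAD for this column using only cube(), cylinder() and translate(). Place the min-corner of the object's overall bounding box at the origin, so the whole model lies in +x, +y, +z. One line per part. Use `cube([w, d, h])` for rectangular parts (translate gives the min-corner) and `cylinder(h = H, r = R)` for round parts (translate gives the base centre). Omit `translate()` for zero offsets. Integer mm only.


translate([99, 99, 0]) cylinder(h = 1983, r = 99);


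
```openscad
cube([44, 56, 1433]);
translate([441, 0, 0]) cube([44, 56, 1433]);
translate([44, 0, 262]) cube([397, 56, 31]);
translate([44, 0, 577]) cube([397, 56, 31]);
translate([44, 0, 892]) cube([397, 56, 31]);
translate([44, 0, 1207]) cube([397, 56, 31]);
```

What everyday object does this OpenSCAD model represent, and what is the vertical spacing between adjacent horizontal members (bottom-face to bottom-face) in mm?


A ladder. The rung spacing is 315 mm.

Two tall 44×56 posts with 4 short bars between them — a ladder. Adjacent rungs sit at z = 262 and z = 577, so the spacing is 577 − 262 = 315 mm.


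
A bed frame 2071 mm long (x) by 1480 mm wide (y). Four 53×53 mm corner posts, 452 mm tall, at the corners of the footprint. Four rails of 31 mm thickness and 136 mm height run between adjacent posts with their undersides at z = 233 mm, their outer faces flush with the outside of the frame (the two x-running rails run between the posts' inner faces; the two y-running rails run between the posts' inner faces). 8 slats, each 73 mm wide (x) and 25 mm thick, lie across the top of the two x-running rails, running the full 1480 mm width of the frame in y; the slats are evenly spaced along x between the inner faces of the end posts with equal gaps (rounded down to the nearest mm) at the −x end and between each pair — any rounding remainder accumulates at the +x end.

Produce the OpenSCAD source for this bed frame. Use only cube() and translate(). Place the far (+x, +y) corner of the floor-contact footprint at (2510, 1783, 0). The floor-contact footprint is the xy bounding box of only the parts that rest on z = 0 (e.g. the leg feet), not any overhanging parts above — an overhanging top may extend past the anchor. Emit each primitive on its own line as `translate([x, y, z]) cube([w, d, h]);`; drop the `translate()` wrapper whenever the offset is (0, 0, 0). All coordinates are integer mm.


translate([439, 303, 0]) cube([53, 53, 452]);
translate([439, 1730, 0]) cube([53, 53, 452]);
translate([2457, 303, 0]) cube([53, 53, 452]);
translate([2457, 1730, 0]) cube([53, 53, 452]);
translate([492, 303, 233]) cube([1965, 31, 136]);
translate([492, 1752, 233]) cube([1965, 31, 136]);
translate([439, 356, 233]) cube([31, 1374, 136]);
translate([2479, 356, 233]) cube([31, 1374, 136]);
translate([645, 303, 369]) cube([73, 1480, 25]);
translate([871, 303, 369]) cube([73, 1480, 25]);
translate([1097, 303, 369]) cube([73, 1480, 25]);
translate([1323, 303, 369]) cube([73, 1480, 25]);
translate([1549, 303, 369]) cube([73, 1480, 25]);
translate([1775, 303, 369]) cube([73, 1480, 25]);
translate([2001, 303, 369]) cube([73, 1480, 25]);
translate([2227, 303, 369]) cube([73, 1480, 25]);


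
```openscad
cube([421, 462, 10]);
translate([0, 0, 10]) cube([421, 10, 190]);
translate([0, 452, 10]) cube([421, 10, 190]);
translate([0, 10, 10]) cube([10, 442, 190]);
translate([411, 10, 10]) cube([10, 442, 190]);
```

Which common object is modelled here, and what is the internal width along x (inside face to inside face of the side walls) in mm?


An open box. The internal width is 401 mm.

A 421×462 base slab with four walls standing on it — an open box. The base is 421 mm wide and the walls are 10 mm thick, so the internal width is 421 − 2 × 10 = 401 mm.


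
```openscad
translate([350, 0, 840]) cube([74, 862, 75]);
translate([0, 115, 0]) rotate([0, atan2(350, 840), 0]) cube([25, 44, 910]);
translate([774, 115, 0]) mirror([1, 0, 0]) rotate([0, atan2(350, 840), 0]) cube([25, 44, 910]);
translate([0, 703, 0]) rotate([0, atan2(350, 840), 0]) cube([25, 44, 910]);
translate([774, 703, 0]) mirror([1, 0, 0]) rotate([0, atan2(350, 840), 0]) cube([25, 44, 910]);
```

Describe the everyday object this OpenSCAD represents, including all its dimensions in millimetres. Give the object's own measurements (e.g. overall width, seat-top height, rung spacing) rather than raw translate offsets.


A sawhorse. A 74×862×75 mm beam (x, y, z) sits on two A-frame leg pairs. Each pair is two raked legs of 25×44 mm section (44 mm along y) splaying symmetrically in x. Each leg rises 840 mm vertically over 350 mm of horizontal reach and is 910 mm long along its own axis. Every leg's outer bottom edge rests on the floor and its outer top edge meets a bottom edge of the beam — the left legs (tilting toward +x) meet the beam's −x bottom edge, the right legs (their mirror images, tilting toward −x) meet its +x bottom edge — so the leg tops tuck under the beam, the beam's underside is 840 mm above the floor, and the feet are 774 mm apart outside-to-outside with the beam centred between them. The two leg pairs are set in 115 mm from either end of the beam.


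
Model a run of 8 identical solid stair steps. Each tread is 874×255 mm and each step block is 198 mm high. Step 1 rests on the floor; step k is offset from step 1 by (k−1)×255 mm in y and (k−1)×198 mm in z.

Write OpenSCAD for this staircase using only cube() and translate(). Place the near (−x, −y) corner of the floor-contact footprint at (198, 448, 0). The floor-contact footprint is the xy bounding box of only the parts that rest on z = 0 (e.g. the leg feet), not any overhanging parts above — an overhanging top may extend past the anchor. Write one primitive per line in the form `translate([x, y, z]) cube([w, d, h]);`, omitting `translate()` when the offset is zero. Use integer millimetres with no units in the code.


translate([198, 448, 0]) cube([874, 255, 198]);
translate([198, 703, 198]) cube([874, 255, 198]);
translate([198, 958, 396]) cube([874, 255, 198]);
translate([198, 1213, 594]) cube([874, 255, 198]);
translate([198, 1468, 792]) cube([874, 255, 198]);
translate([198, 1723, 990]) cube([874, 255, 198]);
translate([198, 1978, 1188]) cube([874, 255, 198]);
translate([198, 2233, 1386]) cube([874, 255, 198]);


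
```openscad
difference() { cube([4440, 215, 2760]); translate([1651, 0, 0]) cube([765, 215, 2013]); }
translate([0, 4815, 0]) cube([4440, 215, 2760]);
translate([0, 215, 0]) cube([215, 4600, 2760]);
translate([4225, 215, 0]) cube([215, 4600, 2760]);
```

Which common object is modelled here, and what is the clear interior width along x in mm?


A single room. The interior width is 4010 mm.

Four walls enclosing a rectangle with a door in the front wall — a room. Outside width 4440 minus two 215 mm walls gives 4010 mm.


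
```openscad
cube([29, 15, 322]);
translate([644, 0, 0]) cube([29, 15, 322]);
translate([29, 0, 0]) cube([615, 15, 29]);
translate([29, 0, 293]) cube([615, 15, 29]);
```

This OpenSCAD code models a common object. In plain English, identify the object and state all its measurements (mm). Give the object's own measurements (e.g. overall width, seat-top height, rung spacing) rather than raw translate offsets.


A rectangular picture frame lying in the x–z plane (depth along y). The opening is 615 mm wide (x) by 264 mm tall (z), surrounded by a border 29 mm wide on all four sides. The frame is 15 mm deep and is made of two full-height vertical stiles with two horizontal rails fitted between them.


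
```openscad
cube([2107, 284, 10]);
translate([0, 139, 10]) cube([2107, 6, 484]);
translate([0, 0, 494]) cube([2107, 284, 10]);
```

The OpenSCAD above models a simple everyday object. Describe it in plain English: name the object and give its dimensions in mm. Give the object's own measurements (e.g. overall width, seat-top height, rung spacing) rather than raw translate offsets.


An I-beam lying along x, 2107 mm long. Overall section height 504 mm. Two flanges 284 mm wide (y) and 10 mm thick, one on the floor and one at the top; a web 6 mm thick runs between them, centred on the flange width.


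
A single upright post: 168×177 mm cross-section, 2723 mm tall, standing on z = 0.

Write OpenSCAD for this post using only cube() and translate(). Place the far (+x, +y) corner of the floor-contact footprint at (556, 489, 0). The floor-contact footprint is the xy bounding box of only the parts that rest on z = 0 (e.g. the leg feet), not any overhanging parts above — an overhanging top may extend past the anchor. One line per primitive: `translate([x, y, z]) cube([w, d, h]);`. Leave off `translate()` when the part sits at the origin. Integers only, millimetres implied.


translate([388, 312, 0]) cube([168, 177, 2723]);


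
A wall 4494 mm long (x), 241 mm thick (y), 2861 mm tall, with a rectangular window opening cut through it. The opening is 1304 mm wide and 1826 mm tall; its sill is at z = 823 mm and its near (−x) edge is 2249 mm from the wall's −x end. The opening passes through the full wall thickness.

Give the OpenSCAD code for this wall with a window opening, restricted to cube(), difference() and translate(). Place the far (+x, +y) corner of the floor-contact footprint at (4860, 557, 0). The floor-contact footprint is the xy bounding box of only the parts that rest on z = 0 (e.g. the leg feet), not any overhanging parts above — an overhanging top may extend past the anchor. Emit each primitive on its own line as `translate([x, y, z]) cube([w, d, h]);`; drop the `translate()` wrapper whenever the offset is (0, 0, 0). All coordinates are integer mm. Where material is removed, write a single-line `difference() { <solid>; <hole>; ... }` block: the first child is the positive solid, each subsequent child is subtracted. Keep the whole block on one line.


difference() { translate([366, 316, 0]) cube([4494, 241, 2861]); translate([2615, 316, 823]) cube([1304, 241, 1826]); }


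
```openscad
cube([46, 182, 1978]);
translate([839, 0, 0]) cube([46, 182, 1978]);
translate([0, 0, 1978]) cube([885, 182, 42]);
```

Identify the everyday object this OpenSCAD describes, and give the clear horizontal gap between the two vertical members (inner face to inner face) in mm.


A door frame. The clear opening width is 793 mm.

Two 1978 mm tall posts with a header on top — a door frame. The left jamb is 46 mm wide at x = 0; the right jamb starts at x = 839. The clear opening is 839 − 46 = 793 mm.


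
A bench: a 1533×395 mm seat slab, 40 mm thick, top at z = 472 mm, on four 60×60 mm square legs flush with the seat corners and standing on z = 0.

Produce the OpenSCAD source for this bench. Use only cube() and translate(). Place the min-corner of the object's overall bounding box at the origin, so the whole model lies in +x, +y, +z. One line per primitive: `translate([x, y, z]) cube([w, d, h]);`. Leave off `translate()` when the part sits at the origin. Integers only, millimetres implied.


translate([0, 0, 432]) cube([1533, 395, 40]);
cube([60, 60, 432]);
translate([0, 335, 0]) cube([60, 60, 432]);
translate([1473, 0, 0]) cube([60, 60, 432]);
translate([1473, 335, 0]) cube([60, 60, 432]);


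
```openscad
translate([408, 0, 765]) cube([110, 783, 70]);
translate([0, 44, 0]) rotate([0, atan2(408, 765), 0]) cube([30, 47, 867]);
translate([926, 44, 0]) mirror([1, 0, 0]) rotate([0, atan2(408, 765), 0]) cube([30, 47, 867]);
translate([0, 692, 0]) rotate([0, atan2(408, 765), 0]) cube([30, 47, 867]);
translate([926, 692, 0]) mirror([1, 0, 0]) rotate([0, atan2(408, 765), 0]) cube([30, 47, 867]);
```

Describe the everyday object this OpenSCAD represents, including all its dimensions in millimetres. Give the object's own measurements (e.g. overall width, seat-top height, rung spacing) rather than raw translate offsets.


A sawhorse. A 110×783×70 mm beam (x, y, z) sits on two A-frame leg pairs. Each pair is two raked legs of 30×47 mm section (47 mm along y) splaying symmetrically in x. Each leg rises 765 mm vertically over 408 mm of horizontal reach and is 867 mm long along its own axis. Every leg's outer bottom edge rests on the floor and its outer top edge meets a bottom edge of the beam — the left legs (tilting toward +x) meet the beam's −x bottom edge, the right legs (their mirror images, tilting toward −x) meet its +x bottom edge — so the leg tops tuck under the beam, the beam's underside is 765 mm above the floor, and the feet are 926 mm apart outside-to-outside with the beam centred between them. The two leg pairs are set in 44 mm from either end of the beam.


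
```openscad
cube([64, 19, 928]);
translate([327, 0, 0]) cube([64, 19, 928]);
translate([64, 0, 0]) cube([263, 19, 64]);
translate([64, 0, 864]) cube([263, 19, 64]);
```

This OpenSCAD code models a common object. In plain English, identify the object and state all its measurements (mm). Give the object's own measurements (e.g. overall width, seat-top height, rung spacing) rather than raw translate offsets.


A rectangular picture frame lying in the x–z plane (depth along y). The opening is 263 mm wide (x) by 800 mm tall (z), surrounded by a border 64 mm wide on all four sides. The frame is 19 mm deep and is made of two full-height vertical stiles with two horizontal rails fitted between them.


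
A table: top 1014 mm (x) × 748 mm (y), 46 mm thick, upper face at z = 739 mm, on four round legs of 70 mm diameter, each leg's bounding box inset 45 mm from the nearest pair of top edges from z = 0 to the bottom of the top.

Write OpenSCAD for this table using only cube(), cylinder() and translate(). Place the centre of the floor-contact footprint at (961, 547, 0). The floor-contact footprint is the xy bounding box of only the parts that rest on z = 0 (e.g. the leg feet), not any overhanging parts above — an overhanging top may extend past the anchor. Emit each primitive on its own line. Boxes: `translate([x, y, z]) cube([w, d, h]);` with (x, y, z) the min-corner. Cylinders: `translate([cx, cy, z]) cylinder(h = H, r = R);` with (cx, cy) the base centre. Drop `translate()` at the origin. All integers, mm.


// leg_h = 739 - 46 = 693
translate([454, 173, 693]) cube([1014, 748, 46]);
translate([534, 253, 0]) cylinder(h = 693, r = 35);
translate([1388, 253, 0]) cylinder(h = 693, r = 35);
translate([534, 841, 0]) cylinder(h = 693, r = 35);
translate([1388, 841, 0]) cylinder(h = 693, r = 35);


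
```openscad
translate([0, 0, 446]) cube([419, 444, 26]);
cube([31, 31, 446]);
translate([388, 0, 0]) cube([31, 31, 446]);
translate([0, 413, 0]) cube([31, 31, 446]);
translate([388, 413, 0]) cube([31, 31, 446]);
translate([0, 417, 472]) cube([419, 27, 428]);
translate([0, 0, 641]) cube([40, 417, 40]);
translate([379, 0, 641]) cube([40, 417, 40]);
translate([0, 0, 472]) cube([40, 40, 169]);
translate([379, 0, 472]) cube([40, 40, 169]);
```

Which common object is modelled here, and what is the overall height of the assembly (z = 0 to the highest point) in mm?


A chair. The overall height is 900 mm.

A slab on four corner posts with a tall panel at the back — a chair. The seat slab sits at z = 446 with thickness 26, and the 428 mm backrest starts at the seat top, so the overall height is 446 + 26 + 428 = 900 mm.


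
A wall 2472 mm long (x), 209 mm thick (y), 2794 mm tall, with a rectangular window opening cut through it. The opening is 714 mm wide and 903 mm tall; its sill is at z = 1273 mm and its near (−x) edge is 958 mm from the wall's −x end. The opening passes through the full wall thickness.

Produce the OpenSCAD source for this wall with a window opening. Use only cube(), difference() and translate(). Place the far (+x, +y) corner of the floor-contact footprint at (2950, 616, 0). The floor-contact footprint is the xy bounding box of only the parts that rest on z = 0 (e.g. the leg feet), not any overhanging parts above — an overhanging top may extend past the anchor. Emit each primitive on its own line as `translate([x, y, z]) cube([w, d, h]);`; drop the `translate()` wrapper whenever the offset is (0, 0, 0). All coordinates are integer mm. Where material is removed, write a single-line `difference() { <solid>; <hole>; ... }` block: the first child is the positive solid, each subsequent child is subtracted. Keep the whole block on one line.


difference() { translate([478, 407, 0]) cube([2472, 209, 2794]); translate([1436, 407, 1273]) cube([714, 209, 903]); }


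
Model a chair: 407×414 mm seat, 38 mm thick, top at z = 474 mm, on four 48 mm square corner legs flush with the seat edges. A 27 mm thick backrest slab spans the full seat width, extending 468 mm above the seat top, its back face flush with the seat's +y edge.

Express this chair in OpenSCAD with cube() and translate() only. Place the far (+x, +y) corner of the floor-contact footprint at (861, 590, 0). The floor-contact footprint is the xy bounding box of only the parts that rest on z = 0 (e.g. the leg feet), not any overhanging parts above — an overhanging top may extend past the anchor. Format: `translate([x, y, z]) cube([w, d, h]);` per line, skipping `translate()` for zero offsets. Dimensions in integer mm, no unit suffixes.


translate([454, 176, 436]) cube([407, 414, 38]);
translate([454, 176, 0]) cube([48, 48, 436]);
translate([813, 176, 0]) cube([48, 48, 436]);
translate([454, 542, 0]) cube([48, 48, 436]);
translate([813, 542, 0]) cube([48, 48, 436]);
translate([454, 563, 474]) cube([407, 27, 468]);


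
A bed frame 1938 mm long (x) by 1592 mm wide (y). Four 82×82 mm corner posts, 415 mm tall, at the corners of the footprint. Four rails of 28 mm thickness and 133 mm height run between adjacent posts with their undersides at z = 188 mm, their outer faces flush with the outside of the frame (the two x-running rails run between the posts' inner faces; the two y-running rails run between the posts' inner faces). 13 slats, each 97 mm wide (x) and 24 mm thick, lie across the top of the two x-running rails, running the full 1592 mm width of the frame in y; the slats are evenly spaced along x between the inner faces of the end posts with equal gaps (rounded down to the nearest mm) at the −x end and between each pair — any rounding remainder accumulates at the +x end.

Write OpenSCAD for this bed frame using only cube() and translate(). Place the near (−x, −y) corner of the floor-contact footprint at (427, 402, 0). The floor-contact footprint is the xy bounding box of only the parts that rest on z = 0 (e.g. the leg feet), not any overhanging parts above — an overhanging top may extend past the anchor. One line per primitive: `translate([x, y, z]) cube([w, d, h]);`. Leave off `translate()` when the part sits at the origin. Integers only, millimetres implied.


translate([427, 402, 0]) cube([82, 82, 415]);
translate([427, 1912, 0]) cube([82, 82, 415]);
translate([2283, 402, 0]) cube([82, 82, 415]);
translate([2283, 1912, 0]) cube([82, 82, 415]);
translate([509, 402, 188]) cube([1774, 28, 133]);
translate([509, 1966, 188]) cube([1774, 28, 133]);
translate([427, 484, 188]) cube([28, 1428, 133]);
translate([2337, 484, 188]) cube([28, 1428, 133]);
translate([545, 402, 321]) cube([97, 1592, 24]);
translate([678, 402, 321]) cube([97, 1592, 24]);
translate([811, 402, 321]) cube([97, 1592, 24]);
translate([944, 402, 321]) cube([97, 1592, 24]);
translate([1077, 402, 321]) cube([97, 1592, 24]);
translate([1210, 402, 321]) cube([97, 1592, 24]);
translate([1343, 402, 321]) cube([97, 1592, 24]);
translate([1476, 402, 321]) cube([97, 1592, 24]);
translate([1609, 402, 321]) cube([97, 1592, 24]);
translate([1742, 402, 321]) cube([97, 1592, 24]);
translate([1875, 402, 321]) cube([97, 1592, 24]);
translate([2008, 402, 321]) cube([97, 1592, 24]);
translate([2141, 402, 321]) cube([97, 1592, 24]);


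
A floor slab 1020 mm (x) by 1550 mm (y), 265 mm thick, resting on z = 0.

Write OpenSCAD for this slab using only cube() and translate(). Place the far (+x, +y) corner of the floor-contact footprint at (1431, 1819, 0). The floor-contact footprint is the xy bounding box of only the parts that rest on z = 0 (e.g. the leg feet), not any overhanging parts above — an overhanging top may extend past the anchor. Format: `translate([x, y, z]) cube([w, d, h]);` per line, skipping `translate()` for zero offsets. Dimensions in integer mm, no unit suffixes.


translate([411, 269, 0]) cube([1020, 1550, 265]);


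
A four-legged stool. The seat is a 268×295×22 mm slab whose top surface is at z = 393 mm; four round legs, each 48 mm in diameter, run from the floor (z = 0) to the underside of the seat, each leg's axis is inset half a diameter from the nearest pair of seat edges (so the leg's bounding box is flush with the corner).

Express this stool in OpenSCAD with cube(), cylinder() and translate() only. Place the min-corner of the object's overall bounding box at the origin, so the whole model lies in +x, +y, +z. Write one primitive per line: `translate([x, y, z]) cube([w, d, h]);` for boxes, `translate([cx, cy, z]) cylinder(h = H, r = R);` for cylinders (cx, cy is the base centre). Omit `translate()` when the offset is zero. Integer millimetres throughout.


translate([0, 0, 371]) cube([268, 295, 22]);
translate([24, 24, 0]) cylinder(h = 371, r = 24);
translate([244, 24, 0]) cylinder(h = 371, r = 24);
translate([24, 271, 0]) cylinder(h = 371, r = 24);
translate([244, 271, 0]) cylinder(h = 371, r = 24);


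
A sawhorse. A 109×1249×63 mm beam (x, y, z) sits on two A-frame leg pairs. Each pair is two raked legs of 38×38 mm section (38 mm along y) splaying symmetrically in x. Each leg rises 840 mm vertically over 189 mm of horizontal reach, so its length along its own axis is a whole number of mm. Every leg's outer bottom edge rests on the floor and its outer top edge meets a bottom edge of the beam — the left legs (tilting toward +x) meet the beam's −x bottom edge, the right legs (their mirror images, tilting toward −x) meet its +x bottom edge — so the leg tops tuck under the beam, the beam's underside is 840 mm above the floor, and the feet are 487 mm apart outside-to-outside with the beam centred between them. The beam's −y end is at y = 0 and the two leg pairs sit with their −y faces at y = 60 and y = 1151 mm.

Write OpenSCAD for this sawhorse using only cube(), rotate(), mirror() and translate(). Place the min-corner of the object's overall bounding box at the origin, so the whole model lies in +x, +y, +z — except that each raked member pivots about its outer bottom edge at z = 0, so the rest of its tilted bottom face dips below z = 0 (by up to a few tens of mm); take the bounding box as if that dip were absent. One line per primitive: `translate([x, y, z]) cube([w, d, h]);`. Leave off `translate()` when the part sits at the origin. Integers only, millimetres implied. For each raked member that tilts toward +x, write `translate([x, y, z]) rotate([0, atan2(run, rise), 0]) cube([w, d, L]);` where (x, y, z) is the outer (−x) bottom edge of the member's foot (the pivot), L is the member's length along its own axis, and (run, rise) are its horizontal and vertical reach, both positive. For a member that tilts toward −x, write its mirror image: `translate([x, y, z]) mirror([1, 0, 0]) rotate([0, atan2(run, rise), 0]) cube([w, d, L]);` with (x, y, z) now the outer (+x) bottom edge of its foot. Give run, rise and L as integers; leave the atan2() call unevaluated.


// leg length = √(189² + 840²) = 861
// right-leg outer foot x = 2·189 + 109 = 487
// beam min-corner = (189, 0, 840)
translate([189, 0, 840]) cube([109, 1249, 63]);
translate([0, 60, 0]) rotate([0, atan2(189, 840), 0]) cube([38, 38, 861]);
translate([487, 60, 0]) mirror([1, 0, 0]) rotate([0, atan2(189, 840), 0]) cube([38, 38, 861]);
translate([0, 1151, 0]) rotate([0, atan2(189, 840), 0]) cube([38, 38, 861]);
translate([487, 1151, 0]) mirror([1, 0, 0]) rotate([0, atan2(189, 840), 0]) cube([38, 38, 861]);


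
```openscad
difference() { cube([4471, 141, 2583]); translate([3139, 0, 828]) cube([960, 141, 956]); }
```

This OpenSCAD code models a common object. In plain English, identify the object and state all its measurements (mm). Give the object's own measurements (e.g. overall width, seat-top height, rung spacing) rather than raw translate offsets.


A wall 4471 mm long (x), 141 mm thick (y), 2583 mm tall, with a rectangular window opening cut through it. The opening is 960 mm wide and 956 mm tall; its sill is at z = 828 mm and its near (−x) edge is 3139 mm from the wall's −x end. The opening passes through the full wall thickness.


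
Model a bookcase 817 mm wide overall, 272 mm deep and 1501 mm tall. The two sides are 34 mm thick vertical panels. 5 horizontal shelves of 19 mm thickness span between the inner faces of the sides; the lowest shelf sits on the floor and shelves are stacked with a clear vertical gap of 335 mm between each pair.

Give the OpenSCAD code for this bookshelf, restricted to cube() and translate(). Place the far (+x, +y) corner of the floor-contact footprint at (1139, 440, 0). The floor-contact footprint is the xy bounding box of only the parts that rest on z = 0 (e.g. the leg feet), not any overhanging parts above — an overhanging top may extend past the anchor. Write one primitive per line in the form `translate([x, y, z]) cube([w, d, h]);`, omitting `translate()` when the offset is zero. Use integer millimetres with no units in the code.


translate([322, 168, 0]) cube([34, 272, 1501]);
translate([1105, 168, 0]) cube([34, 272, 1501]);
translate([356, 168, 0]) cube([749, 272, 19]);
translate([356, 168, 354]) cube([749, 272, 19]);
translate([356, 168, 708]) cube([749, 272, 19]);
translate([356, 168, 1062]) cube([749, 272, 19]);
translate([356, 168, 1416]) cube([749, 272, 19]);


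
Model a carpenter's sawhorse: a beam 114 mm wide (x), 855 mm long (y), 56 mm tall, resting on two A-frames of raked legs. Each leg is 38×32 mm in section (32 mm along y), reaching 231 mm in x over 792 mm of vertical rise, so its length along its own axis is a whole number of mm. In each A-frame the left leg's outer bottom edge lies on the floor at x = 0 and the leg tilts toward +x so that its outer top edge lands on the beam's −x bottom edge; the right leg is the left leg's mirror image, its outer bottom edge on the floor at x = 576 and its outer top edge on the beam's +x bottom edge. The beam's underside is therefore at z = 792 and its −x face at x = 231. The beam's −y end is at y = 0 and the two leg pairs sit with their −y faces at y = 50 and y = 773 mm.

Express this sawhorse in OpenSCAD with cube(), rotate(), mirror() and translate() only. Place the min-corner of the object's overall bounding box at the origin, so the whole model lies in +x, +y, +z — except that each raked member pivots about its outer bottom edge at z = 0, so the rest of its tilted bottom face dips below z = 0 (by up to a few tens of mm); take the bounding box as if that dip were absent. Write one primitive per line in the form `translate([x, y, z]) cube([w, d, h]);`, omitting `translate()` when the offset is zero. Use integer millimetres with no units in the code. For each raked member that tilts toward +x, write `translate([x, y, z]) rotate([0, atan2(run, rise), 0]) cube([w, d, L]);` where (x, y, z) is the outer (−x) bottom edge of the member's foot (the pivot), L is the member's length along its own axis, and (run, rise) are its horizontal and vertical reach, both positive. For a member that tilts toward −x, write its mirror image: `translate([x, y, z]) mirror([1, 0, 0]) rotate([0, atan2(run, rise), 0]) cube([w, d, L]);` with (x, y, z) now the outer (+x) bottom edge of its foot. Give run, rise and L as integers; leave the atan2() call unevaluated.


// leg length = √(231² + 792²) = 825
// right-leg outer foot x = 2·231 + 114 = 576
// beam min-corner = (231, 0, 792)
translate([231, 0, 792]) cube([114, 855, 56]);
translate([0, 50, 0]) rotate([0, atan2(231, 792), 0]) cube([38, 32, 825]);
translate([576, 50, 0]) mirror([1, 0, 0]) rotate([0, atan2(231, 792), 0]) cube([38, 32, 825]);
translate([0, 773, 0]) rotate([0, atan2(231, 792), 0]) cube([38, 32, 825]);
translate([576, 773, 0]) mirror([1, 0, 0]) rotate([0, atan2(231, 792), 0]) cube([38, 32, 825]);


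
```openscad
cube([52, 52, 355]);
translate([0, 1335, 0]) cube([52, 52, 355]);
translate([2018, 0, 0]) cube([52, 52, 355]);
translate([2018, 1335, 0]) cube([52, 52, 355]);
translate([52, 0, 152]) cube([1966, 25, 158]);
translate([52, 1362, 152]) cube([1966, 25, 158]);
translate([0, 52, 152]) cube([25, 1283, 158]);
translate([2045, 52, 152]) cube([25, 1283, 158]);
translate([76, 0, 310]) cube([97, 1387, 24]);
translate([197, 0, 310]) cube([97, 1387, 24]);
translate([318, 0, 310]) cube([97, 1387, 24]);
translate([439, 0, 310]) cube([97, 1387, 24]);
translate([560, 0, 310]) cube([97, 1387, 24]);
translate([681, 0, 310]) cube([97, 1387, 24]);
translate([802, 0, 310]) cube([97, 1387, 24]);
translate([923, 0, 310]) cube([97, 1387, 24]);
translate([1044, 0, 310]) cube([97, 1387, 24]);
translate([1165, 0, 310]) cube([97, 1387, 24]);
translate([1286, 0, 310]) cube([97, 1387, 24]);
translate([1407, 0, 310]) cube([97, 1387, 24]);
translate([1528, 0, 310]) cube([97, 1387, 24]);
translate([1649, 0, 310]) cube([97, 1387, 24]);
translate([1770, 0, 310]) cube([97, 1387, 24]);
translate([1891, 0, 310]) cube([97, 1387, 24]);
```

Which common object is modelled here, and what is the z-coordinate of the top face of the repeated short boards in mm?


A bed frame. The slat-top height is 334 mm.

Four posts, four rails, and a row of slats — a bed frame. Slats sit on the rails at z = 152 + 158 = 310; with slat thickness 24, the top is 334 mm.


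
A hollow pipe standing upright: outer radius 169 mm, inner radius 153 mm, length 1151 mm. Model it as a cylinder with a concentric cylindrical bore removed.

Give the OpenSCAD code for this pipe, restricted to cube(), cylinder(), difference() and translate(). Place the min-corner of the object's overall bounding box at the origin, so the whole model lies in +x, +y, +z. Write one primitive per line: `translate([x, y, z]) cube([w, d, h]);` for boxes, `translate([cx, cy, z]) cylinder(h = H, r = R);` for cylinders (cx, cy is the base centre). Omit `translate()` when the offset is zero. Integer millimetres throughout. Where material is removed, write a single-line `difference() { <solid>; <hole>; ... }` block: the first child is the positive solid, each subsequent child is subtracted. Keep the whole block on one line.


difference() { translate([169, 169, 0]) cylinder(h = 1151, r = 169); translate([169, 169, 0]) cylinder(h = 1151, r = 153); }


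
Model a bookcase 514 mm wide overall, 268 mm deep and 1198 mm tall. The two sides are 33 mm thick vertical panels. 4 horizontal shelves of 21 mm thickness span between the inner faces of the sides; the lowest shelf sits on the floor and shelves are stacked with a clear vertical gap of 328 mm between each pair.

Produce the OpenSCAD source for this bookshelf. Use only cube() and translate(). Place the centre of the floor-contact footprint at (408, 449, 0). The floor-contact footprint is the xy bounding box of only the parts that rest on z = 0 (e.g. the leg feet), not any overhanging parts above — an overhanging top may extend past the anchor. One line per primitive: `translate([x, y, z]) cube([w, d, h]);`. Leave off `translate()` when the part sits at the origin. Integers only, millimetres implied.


translate([151, 315, 0]) cube([33, 268, 1198]);
translate([632, 315, 0]) cube([33, 268, 1198]);
translate([184, 315, 0]) cube([448, 268, 21]);
translate([184, 315, 349]) cube([448, 268, 21]);
translate([184, 315, 698]) cube([448, 268, 21]);
translate([184, 315, 1047]) cube([448, 268, 21]);


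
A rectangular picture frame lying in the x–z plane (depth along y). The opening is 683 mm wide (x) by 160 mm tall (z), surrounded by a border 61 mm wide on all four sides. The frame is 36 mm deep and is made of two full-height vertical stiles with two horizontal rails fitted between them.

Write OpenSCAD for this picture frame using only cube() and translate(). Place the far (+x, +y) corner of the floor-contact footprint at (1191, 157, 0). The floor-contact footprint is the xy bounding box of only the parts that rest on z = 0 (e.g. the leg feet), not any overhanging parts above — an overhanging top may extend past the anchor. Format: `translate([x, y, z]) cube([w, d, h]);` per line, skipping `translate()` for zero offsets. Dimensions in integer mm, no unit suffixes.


translate([386, 121, 0]) cube([61, 36, 282]);
translate([1130, 121, 0]) cube([61, 36, 282]);
translate([447, 121, 0]) cube([683, 36, 61]);
translate([447, 121, 221]) cube([683, 36, 61]);


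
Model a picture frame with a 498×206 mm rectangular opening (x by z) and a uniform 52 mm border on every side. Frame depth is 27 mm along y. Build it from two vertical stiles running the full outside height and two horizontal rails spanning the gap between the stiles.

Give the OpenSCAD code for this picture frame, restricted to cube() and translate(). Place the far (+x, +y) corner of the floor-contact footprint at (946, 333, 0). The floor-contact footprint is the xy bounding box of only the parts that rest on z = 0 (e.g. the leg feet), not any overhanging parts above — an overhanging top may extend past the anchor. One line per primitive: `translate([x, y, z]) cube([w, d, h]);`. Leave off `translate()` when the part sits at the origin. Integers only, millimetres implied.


translate([344, 306, 0]) cube([52, 27, 310]);
translate([894, 306, 0]) cube([52, 27, 310]);
translate([396, 306, 0]) cube([498, 27, 52]);
translate([396, 306, 258]) cube([498, 27, 52]);


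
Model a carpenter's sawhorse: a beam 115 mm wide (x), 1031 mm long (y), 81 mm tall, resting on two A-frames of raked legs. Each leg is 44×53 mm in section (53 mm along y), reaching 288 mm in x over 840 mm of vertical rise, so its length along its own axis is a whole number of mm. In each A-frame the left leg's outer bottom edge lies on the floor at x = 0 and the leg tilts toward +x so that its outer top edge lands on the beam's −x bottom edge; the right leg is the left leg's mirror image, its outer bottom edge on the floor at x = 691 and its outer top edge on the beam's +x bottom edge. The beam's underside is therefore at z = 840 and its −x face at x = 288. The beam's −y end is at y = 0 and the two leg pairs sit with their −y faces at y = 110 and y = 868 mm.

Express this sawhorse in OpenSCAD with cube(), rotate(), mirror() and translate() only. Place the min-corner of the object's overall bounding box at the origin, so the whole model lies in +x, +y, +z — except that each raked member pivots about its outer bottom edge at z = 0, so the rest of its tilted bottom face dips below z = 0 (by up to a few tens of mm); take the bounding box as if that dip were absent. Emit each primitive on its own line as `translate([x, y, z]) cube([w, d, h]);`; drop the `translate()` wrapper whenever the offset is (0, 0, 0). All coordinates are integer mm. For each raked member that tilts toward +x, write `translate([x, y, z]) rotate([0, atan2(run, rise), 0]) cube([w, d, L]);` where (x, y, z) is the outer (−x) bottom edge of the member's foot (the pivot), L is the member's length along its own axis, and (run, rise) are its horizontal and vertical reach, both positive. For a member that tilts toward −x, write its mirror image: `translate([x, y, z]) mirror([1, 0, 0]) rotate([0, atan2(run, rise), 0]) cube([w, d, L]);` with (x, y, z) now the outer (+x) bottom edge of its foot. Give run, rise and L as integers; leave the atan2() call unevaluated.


translate([288, 0, 840]) cube([115, 1031, 81]);
translate([0, 110, 0]) rotate([0, atan2(288, 840), 0]) cube([44, 53, 888]);
translate([691, 110, 0]) mirror([1, 0, 0]) rotate([0, atan2(288, 840), 0]) cube([44, 53, 888]);
translate([0, 868, 0]) rotate([0, atan2(288, 840), 0]) cube([44, 53, 888]);
translate([691, 868, 0]) mirror([1, 0, 0]) rotate([0, atan2(288, 840), 0]) cube([44, 53, 888]);
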